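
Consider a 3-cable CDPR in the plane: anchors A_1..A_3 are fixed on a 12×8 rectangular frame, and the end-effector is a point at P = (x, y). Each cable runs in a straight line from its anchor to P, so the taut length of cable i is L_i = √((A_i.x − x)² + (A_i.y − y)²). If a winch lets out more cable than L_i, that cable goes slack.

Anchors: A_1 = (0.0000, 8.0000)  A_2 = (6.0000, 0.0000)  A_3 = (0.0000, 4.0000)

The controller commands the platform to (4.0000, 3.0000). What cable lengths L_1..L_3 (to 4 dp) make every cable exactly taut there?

(6.4031, 3.6056, 4.1231)

L_1: Δ = A_1−P = (-4.0000, 5.0000) → ‖Δ‖ = √41.0000 = 6.4031
L_2: Δ = A_2−P = (2.0000, -3.0000) → ‖Δ‖ = √13.0000 = 3.6056
L_3: Δ = A_3−P = (-4.0000, 1.0000) → ‖Δ‖ = √17.0000 = 4.1231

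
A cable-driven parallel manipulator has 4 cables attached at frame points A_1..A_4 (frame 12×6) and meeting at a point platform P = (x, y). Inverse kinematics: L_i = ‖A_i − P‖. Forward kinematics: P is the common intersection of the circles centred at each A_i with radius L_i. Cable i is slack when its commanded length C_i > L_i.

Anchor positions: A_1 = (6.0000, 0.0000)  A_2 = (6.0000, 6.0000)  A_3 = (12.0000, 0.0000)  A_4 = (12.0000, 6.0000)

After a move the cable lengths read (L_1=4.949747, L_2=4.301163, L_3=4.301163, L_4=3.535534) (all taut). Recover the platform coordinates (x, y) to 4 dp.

each cable: (A_i−P)·(A_i−P) = L_i²; let c_i = ‖A_i‖²−L_i²
c_1 = 36.0000+0.0000−24.5000 = 11.5000
row 1: 0.0000x − 12.0000y = -42.0000  (c_2=53.5000)
row 2: -12.0000x + 0.0000y = -114.0000  (c_3=125.5000)
row 3: -12.0000x − 12.0000y = -156.0000  (c_4=167.5000)
Cramer on rows 1–2 → x = 9.5000, y = 3.5000
check cable 4: ‖A_4−P‖² = 12.5000 ≈ L_4² = 12.5000 ✓

(9.5000, 3.5000)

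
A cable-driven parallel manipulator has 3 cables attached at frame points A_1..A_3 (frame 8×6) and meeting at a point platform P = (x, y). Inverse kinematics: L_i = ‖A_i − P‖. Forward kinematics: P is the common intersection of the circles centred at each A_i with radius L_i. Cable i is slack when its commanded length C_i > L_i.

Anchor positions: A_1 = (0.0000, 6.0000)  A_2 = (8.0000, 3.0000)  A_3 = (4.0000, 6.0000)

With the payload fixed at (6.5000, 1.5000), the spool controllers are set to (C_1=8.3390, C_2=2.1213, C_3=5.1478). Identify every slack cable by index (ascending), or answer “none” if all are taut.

1

cable 1: L_1 = ‖A_1−P‖ = 7.9057;  C_1 = 8.3390 → slack
cable 2: L_2 = ‖A_2−P‖ = 2.1213;  C_2 = 2.1213 → taut
cable 3: L_3 = ‖A_3−P‖ = 5.1478;  C_3 = 5.1478 → taut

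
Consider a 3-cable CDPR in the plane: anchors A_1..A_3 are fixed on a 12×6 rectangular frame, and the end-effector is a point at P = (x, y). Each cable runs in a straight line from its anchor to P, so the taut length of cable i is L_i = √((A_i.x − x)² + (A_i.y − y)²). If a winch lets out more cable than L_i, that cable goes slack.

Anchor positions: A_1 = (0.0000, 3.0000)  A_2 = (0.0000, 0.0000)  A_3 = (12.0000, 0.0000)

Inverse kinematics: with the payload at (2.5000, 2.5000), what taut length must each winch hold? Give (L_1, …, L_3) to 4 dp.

(2.5495, 3.5355, 9.8234)

L_1: Δ = A_1−P = (-2.5000, 0.5000) → ‖Δ‖ = √6.5000 = 2.5495
L_2: Δ = A_2−P = (-2.5000, -2.5000) → ‖Δ‖ = √12.5000 = 3.5355
L_3: Δ = A_3−P = (9.5000, -2.5000) → ‖Δ‖ = √96.5000 = 9.8234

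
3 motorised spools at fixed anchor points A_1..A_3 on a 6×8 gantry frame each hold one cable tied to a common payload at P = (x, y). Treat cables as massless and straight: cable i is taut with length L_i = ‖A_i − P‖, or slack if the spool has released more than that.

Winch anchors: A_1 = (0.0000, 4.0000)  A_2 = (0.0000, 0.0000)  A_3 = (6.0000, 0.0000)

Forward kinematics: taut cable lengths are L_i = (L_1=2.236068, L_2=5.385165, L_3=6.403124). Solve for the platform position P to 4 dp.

circle eqns → linear via eq_j − eq_1; set c_j = A_j·A_j − L_j²
c_1 = 0.0000+16.0000−5.0000 = 11.0000
0.0000·x + 8.0000·y = c_1−c_2 = 40.0000
-12.0000·x + 8.0000·y = c_1−c_3 = 16.0000
solve first two rows → x=2.0000, y=5.0000

(2.0000, 5.0000)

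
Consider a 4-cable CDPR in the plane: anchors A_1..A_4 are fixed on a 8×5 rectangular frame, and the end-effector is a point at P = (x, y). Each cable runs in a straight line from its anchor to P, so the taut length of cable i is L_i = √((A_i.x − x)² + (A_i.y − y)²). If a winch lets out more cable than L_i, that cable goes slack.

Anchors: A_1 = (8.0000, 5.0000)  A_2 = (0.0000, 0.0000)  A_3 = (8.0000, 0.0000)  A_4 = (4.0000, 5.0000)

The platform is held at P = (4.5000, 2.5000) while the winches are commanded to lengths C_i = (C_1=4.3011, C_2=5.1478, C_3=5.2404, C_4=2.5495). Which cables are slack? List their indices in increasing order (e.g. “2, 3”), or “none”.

3

cable 1: √((3.5000)²+(2.5000)²)=4.3012, C_1=4.3011: taut
cable 2: √((-4.5000)²+(-2.5000)²)=5.1478, C_2=5.1478: taut
cable 3: √((3.5000)²+(-2.5000)²)=4.3012, C_3=5.2404: slack
cable 4: √((-0.5000)²+(2.5000)²)=2.5495, C_4=2.5495: taut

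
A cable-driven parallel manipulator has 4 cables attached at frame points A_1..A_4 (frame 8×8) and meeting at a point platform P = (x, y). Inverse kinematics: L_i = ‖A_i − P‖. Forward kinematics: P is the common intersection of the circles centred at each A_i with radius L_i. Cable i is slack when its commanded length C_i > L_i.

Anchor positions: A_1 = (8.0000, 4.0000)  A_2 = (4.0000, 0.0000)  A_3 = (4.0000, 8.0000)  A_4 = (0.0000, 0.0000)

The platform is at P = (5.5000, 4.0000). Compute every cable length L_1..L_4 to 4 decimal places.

L_1: Δ = A_1−P = (2.5000, 0.0000) → ‖Δ‖ = √6.2500 = 2.5000
L_2: Δ = A_2−P = (-1.5000, -4.0000) → ‖Δ‖ = √18.2500 = 4.2720
L_3: Δ = A_3−P = (-1.5000, 4.0000) → ‖Δ‖ = √18.2500 = 4.2720
L_4: Δ = A_4−P = (-5.5000, -4.0000) → ‖Δ‖ = √46.2500 = 6.8007

(2.5000, 4.2720, 4.2720, 6.8007)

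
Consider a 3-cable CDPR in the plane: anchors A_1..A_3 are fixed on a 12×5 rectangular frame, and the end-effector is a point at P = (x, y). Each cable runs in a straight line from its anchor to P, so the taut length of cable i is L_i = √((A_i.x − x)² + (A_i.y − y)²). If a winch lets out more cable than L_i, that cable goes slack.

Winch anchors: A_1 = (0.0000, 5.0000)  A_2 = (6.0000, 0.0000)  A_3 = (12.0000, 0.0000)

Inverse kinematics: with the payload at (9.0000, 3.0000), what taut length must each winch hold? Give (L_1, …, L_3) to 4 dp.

(9.2195, 4.2426, 4.2426)

L_1: Δ = A_1−P = (-9.0000, 2.0000) → ‖Δ‖ = √85.0000 = 9.2195
L_2: Δ = A_2−P = (-3.0000, -3.0000) → ‖Δ‖ = √18.0000 = 4.2426
L_3: Δ = A_3−P = (3.0000, -3.0000) → ‖Δ‖ = √18.0000 = 4.2426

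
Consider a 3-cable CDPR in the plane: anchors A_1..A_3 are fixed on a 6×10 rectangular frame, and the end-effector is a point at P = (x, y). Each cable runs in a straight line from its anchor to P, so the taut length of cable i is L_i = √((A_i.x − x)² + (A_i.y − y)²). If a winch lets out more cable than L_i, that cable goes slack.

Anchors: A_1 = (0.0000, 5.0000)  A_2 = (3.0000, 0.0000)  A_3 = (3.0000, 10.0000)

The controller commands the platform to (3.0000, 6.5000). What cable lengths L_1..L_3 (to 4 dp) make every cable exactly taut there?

L_1: Δ = A_1−P = (-3.0000, -1.5000) → ‖Δ‖ = √11.2500 = 3.3541
L_2: Δ = A_2−P = (0.0000, -6.5000) → ‖Δ‖ = √42.2500 = 6.5000
L_3: Δ = A_3−P = (0.0000, 3.5000) → ‖Δ‖ = √12.2500 = 3.5000

(3.3541, 6.5000, 3.5000)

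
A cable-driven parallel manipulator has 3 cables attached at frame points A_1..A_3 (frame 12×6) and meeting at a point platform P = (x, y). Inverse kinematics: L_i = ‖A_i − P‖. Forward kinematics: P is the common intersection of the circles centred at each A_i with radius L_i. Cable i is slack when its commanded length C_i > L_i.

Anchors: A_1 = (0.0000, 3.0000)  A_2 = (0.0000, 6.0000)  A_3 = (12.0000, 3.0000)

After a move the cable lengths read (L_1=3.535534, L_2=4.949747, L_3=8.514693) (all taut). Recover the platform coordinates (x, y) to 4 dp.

each cable: (A_i−P)·(A_i−P) = L_i²; let c_i = ‖A_i‖²−L_i²
c_1 = 0.0000+9.0000−12.5000 = -3.5000
row 1: 0.0000x − 6.0000y = -15.0000  (c_2=11.5000)
row 2: -24.0000x + 0.0000y = -84.0000  (c_3=80.5000)
Cramer on rows 1–2 → x = 3.5000, y = 2.5000

(3.5000, 2.5000)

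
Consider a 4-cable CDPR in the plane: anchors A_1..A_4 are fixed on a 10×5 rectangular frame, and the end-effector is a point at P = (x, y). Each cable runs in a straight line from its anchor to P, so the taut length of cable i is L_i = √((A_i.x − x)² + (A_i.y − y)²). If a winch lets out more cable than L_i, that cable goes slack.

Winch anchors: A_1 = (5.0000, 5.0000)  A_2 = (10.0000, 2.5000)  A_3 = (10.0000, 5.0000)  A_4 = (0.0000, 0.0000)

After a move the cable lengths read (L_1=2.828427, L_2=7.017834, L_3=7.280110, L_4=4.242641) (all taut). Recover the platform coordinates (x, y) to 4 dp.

each cable: (A_i−P)·(A_i−P) = L_i²; let q_i = ‖A_i‖²−L_i²
q_1 = 25.0000+25.0000−8.0000 = 42.0000
row 1: -10.0000x + 5.0000y = -15.0000  (q_2=57.0000)
row 2: -10.0000x + 0.0000y = -30.0000  (q_3=72.0000)
row 3: 10.0000x + 10.0000y = 60.0000  (q_4=-18.0000)
Cramer on rows 1–2 → x = 3.0000, y = 3.0000
check cable 4: ‖A_4−P‖² = 18.0000 ≈ L_4² = 18.0000 ✓

(3.0000, 3.0000)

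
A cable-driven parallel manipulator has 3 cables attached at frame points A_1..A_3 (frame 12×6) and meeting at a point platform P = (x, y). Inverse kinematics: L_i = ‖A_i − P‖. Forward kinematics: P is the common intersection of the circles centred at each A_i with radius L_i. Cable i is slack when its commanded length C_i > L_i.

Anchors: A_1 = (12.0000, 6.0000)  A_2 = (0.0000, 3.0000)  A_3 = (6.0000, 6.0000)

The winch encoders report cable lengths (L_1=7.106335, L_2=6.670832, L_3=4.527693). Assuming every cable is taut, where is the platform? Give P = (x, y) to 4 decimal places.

expand ‖A_i−P‖²=L_i² and subtract eq 1 (k_i ≔ ‖A_i‖²−L_i²)
k_1 = 144.0000+36.0000−50.5000 = 129.5000
eq1−eq2 → [24.0000  6.0000]·P = 165.0000
eq1−eq3 → [12.0000  0.0000]·P = 78.0000
2×2 solve → P = (6.5000, 1.5000)

(6.5000, 1.5000)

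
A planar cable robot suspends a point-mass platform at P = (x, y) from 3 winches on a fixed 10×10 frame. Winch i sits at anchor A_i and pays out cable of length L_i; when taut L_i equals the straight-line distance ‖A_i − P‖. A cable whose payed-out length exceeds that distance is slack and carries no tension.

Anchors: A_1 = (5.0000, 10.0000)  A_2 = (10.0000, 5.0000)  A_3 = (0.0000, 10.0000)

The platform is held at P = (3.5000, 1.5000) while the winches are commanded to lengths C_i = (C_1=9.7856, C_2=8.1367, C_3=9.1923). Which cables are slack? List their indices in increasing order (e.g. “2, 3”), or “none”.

1, 2

cable 1: L_1 = ‖A_1−P‖ = 8.6313;  C_1 = 9.7856 → slack
cable 2: L_2 = ‖A_2−P‖ = 7.3824;  C_2 = 8.1367 → slack
cable 3: L_3 = ‖A_3−P‖ = 9.1924;  C_3 = 9.1923 → taut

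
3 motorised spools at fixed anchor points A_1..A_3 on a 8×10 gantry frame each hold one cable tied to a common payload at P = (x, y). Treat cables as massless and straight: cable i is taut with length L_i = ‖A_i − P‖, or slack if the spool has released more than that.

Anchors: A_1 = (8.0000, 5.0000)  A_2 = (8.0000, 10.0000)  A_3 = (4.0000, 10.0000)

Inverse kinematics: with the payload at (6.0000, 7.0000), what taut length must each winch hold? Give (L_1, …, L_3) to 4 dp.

cable 1: Δx=2.0000, Δy=-2.0000; L_1 = √(Δx²+Δy²) = 2.8284
cable 2: Δx=2.0000, Δy=3.0000; L_2 = √(Δx²+Δy²) = 3.6056
cable 3: Δx=-2.0000, Δy=3.0000; L_3 = √(Δx²+Δy²) = 3.6056

(2.8284, 3.6056, 3.6056)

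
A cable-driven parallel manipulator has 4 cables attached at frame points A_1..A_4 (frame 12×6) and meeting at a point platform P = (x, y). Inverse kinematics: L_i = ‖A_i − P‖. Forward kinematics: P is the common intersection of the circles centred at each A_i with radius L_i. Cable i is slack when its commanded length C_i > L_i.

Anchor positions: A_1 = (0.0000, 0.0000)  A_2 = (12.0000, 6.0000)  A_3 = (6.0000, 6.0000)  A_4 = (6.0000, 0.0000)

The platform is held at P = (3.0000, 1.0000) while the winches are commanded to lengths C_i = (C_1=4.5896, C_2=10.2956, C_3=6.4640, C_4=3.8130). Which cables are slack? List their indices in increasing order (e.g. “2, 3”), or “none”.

1, 3, 4

cable 1: L_1 = ‖A_1−P‖ = 3.1623;  C_1 = 4.5896 → slack
cable 2: L_2 = ‖A_2−P‖ = 10.2956;  C_2 = 10.2956 → taut
cable 3: L_3 = ‖A_3−P‖ = 5.8310;  C_3 = 6.4640 → slack
cable 4: L_4 = ‖A_4−P‖ = 3.1623;  C_4 = 3.8130 → slack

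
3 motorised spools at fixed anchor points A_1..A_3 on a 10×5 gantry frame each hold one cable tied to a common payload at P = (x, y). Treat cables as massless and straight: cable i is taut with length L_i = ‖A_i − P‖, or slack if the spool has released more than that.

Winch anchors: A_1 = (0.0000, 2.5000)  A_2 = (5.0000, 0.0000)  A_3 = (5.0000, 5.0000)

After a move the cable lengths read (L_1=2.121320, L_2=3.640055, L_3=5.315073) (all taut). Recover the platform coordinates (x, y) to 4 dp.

(1.5000, 1.0000)

expand ‖A_i−P‖²=L_i² and subtract eq 1 (c_i ≔ ‖A_i‖²−L_i²)
c_1 = 0.0000+6.2500−4.5000 = 1.7500
eq1−eq2 → [-10.0000  5.0000]·P = -10.0000
eq1−eq3 → [-10.0000  -5.0000]·P = -20.0000
2×2 solve → P = (1.5000, 1.0000)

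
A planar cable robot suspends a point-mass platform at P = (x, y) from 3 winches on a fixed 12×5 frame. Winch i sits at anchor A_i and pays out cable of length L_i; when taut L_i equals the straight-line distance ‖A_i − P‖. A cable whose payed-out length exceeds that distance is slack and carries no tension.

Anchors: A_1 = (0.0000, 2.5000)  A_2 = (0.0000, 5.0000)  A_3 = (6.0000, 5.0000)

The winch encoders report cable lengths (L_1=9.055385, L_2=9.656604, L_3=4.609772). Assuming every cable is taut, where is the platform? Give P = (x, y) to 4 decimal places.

circle eqns → linear via eq_j − eq_1; set c_j = A_j·A_j − L_j²
c_1 = 0.0000+6.2500−82.0000 = -75.7500
0.0000·x − 5.0000·y = c_1−c_2 = -7.5000
-12.0000·x − 5.0000·y = c_1−c_3 = -115.5000
solve first two rows → x=9.0000, y=1.5000

(9.0000, 1.5000)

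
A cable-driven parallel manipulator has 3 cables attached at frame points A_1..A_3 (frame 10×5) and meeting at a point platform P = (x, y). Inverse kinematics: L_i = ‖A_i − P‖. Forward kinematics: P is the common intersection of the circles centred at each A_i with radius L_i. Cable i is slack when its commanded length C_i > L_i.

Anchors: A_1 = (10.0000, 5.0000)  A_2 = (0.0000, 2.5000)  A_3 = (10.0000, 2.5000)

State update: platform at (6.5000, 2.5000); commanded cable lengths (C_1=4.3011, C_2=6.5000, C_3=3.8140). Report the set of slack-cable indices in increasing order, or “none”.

cable 1: √((3.5000)²+(2.5000)²)=4.3012, C_1=4.3011: taut
cable 2: √((-6.5000)²+(0.0000)²)=6.5000, C_2=6.5000: taut
cable 3: √((3.5000)²+(0.0000)²)=3.5000, C_3=3.8140: slack

3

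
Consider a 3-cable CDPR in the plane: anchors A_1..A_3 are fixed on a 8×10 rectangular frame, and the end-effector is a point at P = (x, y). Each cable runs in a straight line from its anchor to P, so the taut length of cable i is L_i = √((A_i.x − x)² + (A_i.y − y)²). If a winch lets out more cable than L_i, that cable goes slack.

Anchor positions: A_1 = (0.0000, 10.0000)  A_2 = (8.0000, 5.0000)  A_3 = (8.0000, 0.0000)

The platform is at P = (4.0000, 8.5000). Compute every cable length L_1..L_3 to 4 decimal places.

(4.2720, 5.3151, 9.3941)

L_1 = √((0.0000−4.0000)² + (10.0000−8.5000)²) = 4.2720
L_2 = √((8.0000−4.0000)² + (5.0000−8.5000)²) = 5.3151
L_3 = √((8.0000−4.0000)² + (0.0000−8.5000)²) = 9.3941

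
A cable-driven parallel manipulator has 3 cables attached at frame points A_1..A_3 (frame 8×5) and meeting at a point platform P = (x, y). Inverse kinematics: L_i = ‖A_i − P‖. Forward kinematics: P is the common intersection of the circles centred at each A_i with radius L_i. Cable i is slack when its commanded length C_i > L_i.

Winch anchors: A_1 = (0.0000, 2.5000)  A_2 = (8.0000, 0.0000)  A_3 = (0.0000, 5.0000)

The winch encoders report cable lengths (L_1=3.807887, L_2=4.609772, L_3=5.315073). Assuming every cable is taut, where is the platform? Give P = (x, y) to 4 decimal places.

circle eqns → linear via eq_j − eq_1; set k_j = A_j·A_j − L_j²
k_1 = 0.0000+6.2500−14.5000 = -8.2500
-16.0000·x + 5.0000·y = k_1−k_2 = -51.0000
0.0000·x − 5.0000·y = k_1−k_3 = -5.0000
solve first two rows → x=3.5000, y=1.0000

(3.5000, 1.0000)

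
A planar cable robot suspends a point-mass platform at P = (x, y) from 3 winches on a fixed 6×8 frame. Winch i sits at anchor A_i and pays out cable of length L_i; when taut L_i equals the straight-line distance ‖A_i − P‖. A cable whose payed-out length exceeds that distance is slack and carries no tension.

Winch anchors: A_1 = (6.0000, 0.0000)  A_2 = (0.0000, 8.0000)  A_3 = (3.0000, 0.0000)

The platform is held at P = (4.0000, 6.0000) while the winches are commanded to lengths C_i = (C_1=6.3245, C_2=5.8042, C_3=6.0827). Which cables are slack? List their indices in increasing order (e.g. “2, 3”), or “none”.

i=1: geometric 6.3246 vs commanded 6.3245 ⇒ taut
i=2: geometric 4.4721 vs commanded 5.8042 ⇒ slack
i=3: geometric 6.0828 vs commanded 6.0827 ⇒ taut

2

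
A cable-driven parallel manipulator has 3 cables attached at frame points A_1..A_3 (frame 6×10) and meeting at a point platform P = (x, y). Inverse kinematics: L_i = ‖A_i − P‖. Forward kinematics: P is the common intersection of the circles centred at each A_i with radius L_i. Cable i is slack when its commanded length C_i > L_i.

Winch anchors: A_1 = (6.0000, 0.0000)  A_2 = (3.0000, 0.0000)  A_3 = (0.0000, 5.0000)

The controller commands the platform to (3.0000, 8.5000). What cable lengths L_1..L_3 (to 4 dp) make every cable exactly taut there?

L_1 = √((6.0000−3.0000)² + (0.0000−8.5000)²) = 9.0139
L_2 = √((3.0000−3.0000)² + (0.0000−8.5000)²) = 8.5000
L_3 = √((0.0000−3.0000)² + (5.0000−8.5000)²) = 4.6098

(9.0139, 8.5000, 4.6098)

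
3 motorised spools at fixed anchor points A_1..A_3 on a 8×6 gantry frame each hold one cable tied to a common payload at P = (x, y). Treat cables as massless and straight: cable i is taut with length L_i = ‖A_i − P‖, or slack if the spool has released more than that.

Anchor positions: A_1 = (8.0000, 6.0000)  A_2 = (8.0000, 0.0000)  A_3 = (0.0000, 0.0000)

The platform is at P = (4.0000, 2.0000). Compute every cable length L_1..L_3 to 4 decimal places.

cable 1: Δx=4.0000, Δy=4.0000; L_1 = √(Δx²+Δy²) = 5.6569
cable 2: Δx=4.0000, Δy=-2.0000; L_2 = √(Δx²+Δy²) = 4.4721
cable 3: Δx=-4.0000, Δy=-2.0000; L_3 = √(Δx²+Δy²) = 4.4721

(5.6569, 4.4721, 4.4721)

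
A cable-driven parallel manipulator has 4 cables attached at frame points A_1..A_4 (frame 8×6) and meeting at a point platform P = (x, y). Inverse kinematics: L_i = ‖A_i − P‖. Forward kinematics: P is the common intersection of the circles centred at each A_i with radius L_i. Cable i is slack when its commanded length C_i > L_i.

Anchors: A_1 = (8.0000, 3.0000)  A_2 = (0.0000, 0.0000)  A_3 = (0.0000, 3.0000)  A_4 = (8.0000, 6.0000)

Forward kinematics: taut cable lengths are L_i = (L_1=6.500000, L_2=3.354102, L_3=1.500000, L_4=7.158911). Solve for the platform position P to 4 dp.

(1.5000, 3.0000)

expand ‖A_i−P‖²=L_i² and subtract eq 1 (q_i ≔ ‖A_i‖²−L_i²)
q_1 = 64.0000+9.0000−42.2500 = 30.7500
eq1−eq2 → [16.0000  6.0000]·P = 42.0000
eq1−eq3 → [16.0000  0.0000]·P = 24.0000
eq1−eq4 → [0.0000  -6.0000]·P = -18.0000
2×2 solve → P = (1.5000, 3.0000)
check cable 4: ‖A_4−P‖² = 51.2500 ≈ L_4² = 51.2500 ✓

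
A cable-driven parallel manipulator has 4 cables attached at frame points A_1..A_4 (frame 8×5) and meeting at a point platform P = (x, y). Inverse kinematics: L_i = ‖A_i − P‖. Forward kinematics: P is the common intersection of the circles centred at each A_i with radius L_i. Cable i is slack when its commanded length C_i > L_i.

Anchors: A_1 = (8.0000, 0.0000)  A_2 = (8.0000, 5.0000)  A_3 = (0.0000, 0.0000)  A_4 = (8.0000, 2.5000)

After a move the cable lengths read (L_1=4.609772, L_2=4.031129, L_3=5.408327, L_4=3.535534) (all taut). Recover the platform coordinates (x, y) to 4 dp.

each cable: (A_i−P)·(A_i−P) = L_i²; let k_i = ‖A_i‖²−L_i²
k_1 = 64.0000+0.0000−21.2500 = 42.7500
row 1: 0.0000x − 10.0000y = -30.0000  (k_2=72.7500)
row 2: 16.0000x + 0.0000y = 72.0000  (k_3=-29.2500)
row 3: 0.0000x − 5.0000y = -15.0000  (k_4=57.7500)
Cramer on rows 1–2 → x = 4.5000, y = 3.0000
check cable 4: ‖A_4−P‖² = 12.5000 ≈ L_4² = 12.5000 ✓

(4.5000, 3.0000)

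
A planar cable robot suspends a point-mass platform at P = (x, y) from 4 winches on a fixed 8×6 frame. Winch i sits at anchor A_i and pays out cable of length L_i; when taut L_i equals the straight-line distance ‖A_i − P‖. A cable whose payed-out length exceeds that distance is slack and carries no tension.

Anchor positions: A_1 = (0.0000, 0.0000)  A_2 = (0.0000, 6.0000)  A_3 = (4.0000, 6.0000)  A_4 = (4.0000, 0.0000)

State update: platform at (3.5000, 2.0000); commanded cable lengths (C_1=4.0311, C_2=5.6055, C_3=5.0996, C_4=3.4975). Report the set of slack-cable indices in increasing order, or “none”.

cable 1: L_1 = ‖A_1−P‖ = 4.0311;  C_1 = 4.0311 → taut
cable 2: L_2 = ‖A_2−P‖ = 5.3151;  C_2 = 5.6055 → slack
cable 3: L_3 = ‖A_3−P‖ = 4.0311;  C_3 = 5.0996 → slack
cable 4: L_4 = ‖A_4−P‖ = 2.0616;  C_4 = 3.4975 → slack

2, 3, 4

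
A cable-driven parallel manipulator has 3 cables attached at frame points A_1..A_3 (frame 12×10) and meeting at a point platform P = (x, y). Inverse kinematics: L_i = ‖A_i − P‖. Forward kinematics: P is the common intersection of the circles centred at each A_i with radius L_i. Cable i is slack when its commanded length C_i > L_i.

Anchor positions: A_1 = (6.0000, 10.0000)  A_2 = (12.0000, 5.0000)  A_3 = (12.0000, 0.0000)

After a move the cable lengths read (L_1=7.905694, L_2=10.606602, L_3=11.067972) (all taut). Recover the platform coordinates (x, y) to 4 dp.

(1.5000, 3.5000)

circle eqns → linear via eq_j − eq_1; set c_j = A_j·A_j − L_j²
c_1 = 36.0000+100.0000−62.5000 = 73.5000
-12.0000·x + 10.0000·y = c_1−c_2 = 17.0000
-12.0000·x + 20.0000·y = c_1−c_3 = 52.0000
solve first two rows → x=1.5000, y=3.5000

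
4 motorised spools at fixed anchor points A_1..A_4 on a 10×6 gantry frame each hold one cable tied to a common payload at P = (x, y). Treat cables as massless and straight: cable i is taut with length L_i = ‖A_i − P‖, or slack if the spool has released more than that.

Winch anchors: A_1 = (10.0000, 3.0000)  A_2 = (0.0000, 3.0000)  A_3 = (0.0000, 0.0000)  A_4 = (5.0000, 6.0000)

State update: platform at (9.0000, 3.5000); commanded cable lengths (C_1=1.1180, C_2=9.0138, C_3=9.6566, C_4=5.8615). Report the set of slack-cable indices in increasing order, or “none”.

cable 1: √((1.0000)²+(-0.5000)²)=1.1180, C_1=1.1180: taut
cable 2: √((-9.0000)²+(-0.5000)²)=9.0139, C_2=9.0138: taut
cable 3: √((-9.0000)²+(-3.5000)²)=9.6566, C_3=9.6566: taut
cable 4: √((-4.0000)²+(2.5000)²)=4.7170, C_4=5.8615: slack

4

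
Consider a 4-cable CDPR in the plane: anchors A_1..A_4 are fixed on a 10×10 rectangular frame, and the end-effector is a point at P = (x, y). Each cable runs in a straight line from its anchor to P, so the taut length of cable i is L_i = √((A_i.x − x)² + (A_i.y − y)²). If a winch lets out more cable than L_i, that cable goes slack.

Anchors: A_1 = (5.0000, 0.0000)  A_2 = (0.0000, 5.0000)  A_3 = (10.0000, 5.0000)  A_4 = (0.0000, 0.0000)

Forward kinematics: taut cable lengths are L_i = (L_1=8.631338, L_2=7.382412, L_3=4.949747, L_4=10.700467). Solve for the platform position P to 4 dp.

(6.5000, 8.5000)

circle eqns → linear via eq_j − eq_1; set q_j = A_j·A_j − L_j²
q_1 = 25.0000+0.0000−74.5000 = -49.5000
10.0000·x − 10.0000·y = q_1−q_2 = -20.0000
-10.0000·x − 10.0000·y = q_1−q_3 = -150.0000
10.0000·x + 0.0000·y = q_1−q_4 = 65.0000
solve first two rows → x=6.5000, y=8.5000
check cable 4: ‖A_4−P‖² = 114.5000 ≈ L_4² = 114.5000 ✓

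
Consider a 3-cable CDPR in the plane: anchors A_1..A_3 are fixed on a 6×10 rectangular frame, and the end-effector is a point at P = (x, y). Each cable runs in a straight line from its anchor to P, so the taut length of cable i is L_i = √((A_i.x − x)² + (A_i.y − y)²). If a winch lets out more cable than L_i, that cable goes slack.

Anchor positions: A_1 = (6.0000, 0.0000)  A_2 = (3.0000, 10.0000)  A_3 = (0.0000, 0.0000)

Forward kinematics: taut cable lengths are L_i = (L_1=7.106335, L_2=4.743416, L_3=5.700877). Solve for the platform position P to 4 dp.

(1.5000, 5.5000)

each cable: (A_i−P)·(A_i−P) = L_i²; let c_i = ‖A_i‖²−L_i²
c_1 = 36.0000+0.0000−50.5000 = -14.5000
row 1: 6.0000x − 20.0000y = -101.0000  (c_2=86.5000)
row 2: 12.0000x + 0.0000y = 18.0000  (c_3=-32.5000)
Cramer on rows 1–2 → x = 1.5000, y = 5.5000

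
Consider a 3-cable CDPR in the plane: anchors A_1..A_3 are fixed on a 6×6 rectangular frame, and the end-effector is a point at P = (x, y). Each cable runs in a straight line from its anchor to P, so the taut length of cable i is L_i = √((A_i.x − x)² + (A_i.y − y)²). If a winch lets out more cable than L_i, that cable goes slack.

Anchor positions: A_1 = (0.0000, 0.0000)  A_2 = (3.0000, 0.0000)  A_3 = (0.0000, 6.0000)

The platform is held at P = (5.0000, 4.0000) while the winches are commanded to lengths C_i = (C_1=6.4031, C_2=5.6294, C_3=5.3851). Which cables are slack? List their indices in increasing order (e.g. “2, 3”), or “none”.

2

cable 1: √((-5.0000)²+(-4.0000)²)=6.4031, C_1=6.4031: taut
cable 2: √((-2.0000)²+(-4.0000)²)=4.4721, C_2=5.6294: slack
cable 3: √((-5.0000)²+(2.0000)²)=5.3852, C_3=5.3851: taut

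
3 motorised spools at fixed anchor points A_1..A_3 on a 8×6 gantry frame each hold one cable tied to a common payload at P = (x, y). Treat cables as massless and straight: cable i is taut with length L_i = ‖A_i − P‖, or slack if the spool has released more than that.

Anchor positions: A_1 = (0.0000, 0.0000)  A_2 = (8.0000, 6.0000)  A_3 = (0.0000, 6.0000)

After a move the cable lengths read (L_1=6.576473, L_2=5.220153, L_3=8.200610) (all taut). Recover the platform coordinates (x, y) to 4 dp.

(6.5000, 1.0000)

each cable: (A_i−P)·(A_i−P) = L_i²; let q_i = ‖A_i‖²−L_i²
q_1 = 0.0000+0.0000−43.2500 = -43.2500
row 1: -16.0000x − 12.0000y = -116.0000  (q_2=72.7500)
row 2: 0.0000x − 12.0000y = -12.0000  (q_3=-31.2500)
Cramer on rows 1–2 → x = 6.5000, y = 1.0000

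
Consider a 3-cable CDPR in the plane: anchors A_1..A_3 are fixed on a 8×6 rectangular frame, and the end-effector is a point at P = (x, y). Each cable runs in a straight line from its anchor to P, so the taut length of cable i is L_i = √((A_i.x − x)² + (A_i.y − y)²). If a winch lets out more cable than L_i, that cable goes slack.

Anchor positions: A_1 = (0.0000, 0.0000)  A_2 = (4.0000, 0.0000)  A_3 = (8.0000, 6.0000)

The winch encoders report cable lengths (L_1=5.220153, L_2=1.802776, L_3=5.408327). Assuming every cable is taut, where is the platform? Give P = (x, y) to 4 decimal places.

(5.0000, 1.5000)

each cable: (A_i−P)·(A_i−P) = L_i²; let q_i = ‖A_i‖²−L_i²
q_1 = 0.0000+0.0000−27.2500 = -27.2500
row 1: -8.0000x + 0.0000y = -40.0000  (q_2=12.7500)
row 2: -16.0000x − 12.0000y = -98.0000  (q_3=70.7500)
Cramer on rows 1–2 → x = 5.0000, y = 1.5000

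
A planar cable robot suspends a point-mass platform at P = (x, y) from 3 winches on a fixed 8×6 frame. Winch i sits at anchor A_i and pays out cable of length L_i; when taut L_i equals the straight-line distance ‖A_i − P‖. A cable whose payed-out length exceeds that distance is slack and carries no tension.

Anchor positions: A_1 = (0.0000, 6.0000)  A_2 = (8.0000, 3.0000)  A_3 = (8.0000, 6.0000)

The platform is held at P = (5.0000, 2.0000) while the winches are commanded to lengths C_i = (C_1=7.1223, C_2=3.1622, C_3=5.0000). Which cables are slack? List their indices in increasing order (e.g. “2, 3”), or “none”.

i=1: geometric 6.4031 vs commanded 7.1223 ⇒ slack
i=2: geometric 3.1623 vs commanded 3.1622 ⇒ taut
i=3: geometric 5.0000 vs commanded 5.0000 ⇒ taut

1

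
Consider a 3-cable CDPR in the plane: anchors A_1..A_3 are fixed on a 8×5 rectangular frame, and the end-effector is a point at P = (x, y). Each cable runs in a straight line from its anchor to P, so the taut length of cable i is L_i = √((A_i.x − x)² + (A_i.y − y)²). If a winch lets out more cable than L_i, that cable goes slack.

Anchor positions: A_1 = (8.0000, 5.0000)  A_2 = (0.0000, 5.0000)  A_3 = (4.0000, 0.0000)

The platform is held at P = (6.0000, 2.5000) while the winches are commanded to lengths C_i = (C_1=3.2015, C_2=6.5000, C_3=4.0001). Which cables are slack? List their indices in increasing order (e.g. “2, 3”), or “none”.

cable 1: √((2.0000)²+(2.5000)²)=3.2016, C_1=3.2015: taut
cable 2: √((-6.0000)²+(2.5000)²)=6.5000, C_2=6.5000: taut
cable 3: √((-2.0000)²+(-2.5000)²)=3.2016, C_3=4.0001: slack

3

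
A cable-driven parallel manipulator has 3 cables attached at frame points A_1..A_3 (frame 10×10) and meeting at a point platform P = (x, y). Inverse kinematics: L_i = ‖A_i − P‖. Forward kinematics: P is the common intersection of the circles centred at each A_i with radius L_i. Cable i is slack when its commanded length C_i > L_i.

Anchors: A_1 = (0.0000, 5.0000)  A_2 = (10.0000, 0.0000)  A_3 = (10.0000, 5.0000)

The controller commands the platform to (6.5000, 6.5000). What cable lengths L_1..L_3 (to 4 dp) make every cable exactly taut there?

L_1: Δ = A_1−P = (-6.5000, -1.5000) → ‖Δ‖ = √44.5000 = 6.6708
L_2: Δ = A_2−P = (3.5000, -6.5000) → ‖Δ‖ = √54.5000 = 7.3824
L_3: Δ = A_3−P = (3.5000, -1.5000) → ‖Δ‖ = √14.5000 = 3.8079

(6.6708, 7.3824, 3.8079)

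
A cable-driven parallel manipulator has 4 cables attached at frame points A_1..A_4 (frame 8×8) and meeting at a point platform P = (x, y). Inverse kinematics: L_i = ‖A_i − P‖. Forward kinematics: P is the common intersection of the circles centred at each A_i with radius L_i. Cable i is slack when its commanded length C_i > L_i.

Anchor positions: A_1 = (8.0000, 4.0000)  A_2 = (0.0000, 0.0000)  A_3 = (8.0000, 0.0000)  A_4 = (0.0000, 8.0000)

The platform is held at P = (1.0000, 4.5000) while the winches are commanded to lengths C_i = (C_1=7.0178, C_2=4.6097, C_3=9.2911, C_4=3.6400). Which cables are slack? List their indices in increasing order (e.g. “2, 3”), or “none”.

cable 1: √((7.0000)²+(-0.5000)²)=7.0178, C_1=7.0178: taut
cable 2: √((-1.0000)²+(-4.5000)²)=4.6098, C_2=4.6097: taut
cable 3: √((7.0000)²+(-4.5000)²)=8.3217, C_3=9.2911: slack
cable 4: √((-1.0000)²+(3.5000)²)=3.6401, C_4=3.6400: taut

3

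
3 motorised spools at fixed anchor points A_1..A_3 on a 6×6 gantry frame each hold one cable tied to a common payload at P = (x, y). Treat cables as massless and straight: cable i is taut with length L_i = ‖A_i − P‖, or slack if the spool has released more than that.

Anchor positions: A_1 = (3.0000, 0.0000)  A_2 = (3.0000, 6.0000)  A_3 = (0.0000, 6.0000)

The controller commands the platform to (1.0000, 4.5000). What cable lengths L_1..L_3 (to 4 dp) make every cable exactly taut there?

L_1 = √((3.0000−1.0000)² + (0.0000−4.5000)²) = 4.9244
L_2 = √((3.0000−1.0000)² + (6.0000−4.5000)²) = 2.5000
L_3 = √((0.0000−1.0000)² + (6.0000−4.5000)²) = 1.8028

(4.9244, 2.5000, 1.8028)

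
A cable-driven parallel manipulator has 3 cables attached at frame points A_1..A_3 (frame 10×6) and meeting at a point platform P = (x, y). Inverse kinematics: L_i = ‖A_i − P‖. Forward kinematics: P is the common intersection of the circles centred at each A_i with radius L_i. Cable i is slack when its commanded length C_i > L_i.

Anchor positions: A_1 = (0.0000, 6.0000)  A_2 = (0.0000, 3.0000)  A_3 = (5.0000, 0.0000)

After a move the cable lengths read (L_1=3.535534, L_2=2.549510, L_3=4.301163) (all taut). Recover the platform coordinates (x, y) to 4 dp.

(2.5000, 3.5000)

circle eqns → linear via eq_j − eq_1; set k_j = A_j·A_j − L_j²
k_1 = 0.0000+36.0000−12.5000 = 23.5000
0.0000·x + 6.0000·y = k_1−k_2 = 21.0000
-10.0000·x + 12.0000·y = k_1−k_3 = 17.0000
solve first two rows → x=2.5000, y=3.5000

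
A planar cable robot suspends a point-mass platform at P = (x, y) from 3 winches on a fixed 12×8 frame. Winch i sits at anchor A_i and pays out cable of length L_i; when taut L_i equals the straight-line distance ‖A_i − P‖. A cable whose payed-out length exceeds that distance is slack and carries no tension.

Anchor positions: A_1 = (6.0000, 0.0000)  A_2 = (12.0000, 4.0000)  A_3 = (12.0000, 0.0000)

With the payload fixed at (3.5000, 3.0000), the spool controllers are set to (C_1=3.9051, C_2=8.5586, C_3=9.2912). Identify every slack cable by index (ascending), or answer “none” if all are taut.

i=1: geometric 3.9051 vs commanded 3.9051 ⇒ taut
i=2: geometric 8.5586 vs commanded 8.5586 ⇒ taut
i=3: geometric 9.0139 vs commanded 9.2912 ⇒ slack

3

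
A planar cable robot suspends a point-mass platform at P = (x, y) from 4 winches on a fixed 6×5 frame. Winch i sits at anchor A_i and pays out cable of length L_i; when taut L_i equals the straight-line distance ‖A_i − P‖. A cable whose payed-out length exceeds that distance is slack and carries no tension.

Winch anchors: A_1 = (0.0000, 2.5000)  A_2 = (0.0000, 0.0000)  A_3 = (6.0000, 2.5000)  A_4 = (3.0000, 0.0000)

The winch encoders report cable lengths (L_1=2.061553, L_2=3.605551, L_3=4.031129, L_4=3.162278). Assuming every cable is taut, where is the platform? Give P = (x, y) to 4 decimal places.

(2.0000, 3.0000)

each cable: (A_i−P)·(A_i−P) = L_i²; let q_i = ‖A_i‖²−L_i²
q_1 = 0.0000+6.2500−4.2500 = 2.0000
row 1: 0.0000x + 5.0000y = 15.0000  (q_2=-13.0000)
row 2: -12.0000x + 0.0000y = -24.0000  (q_3=26.0000)
row 3: -6.0000x + 5.0000y = 3.0000  (q_4=-1.0000)
Cramer on rows 1–2 → x = 2.0000, y = 3.0000
check cable 4: ‖A_4−P‖² = 10.0000 ≈ L_4² = 10.0000 ✓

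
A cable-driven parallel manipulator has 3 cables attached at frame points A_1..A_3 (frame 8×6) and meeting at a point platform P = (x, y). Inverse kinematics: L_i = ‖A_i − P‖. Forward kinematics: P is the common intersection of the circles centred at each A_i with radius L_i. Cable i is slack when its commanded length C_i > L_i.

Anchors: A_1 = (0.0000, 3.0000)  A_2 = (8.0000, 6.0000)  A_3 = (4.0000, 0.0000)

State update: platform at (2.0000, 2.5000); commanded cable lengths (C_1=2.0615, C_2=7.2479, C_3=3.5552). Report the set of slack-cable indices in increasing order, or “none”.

cable 1: L_1 = ‖A_1−P‖ = 2.0616;  C_1 = 2.0615 → taut
cable 2: L_2 = ‖A_2−P‖ = 6.9462;  C_2 = 7.2479 → slack
cable 3: L_3 = ‖A_3−P‖ = 3.2016;  C_3 = 3.5552 → slack

2, 3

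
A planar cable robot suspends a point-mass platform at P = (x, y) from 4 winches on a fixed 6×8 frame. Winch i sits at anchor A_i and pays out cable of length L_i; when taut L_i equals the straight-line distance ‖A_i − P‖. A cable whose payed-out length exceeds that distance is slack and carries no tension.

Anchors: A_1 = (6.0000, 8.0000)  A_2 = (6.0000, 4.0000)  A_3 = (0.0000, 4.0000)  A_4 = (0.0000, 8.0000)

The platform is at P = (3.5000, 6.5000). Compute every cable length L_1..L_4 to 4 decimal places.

cable 1: Δx=2.5000, Δy=1.5000; L_1 = √(Δx²+Δy²) = 2.9155
cable 2: Δx=2.5000, Δy=-2.5000; L_2 = √(Δx²+Δy²) = 3.5355
cable 3: Δx=-3.5000, Δy=-2.5000; L_3 = √(Δx²+Δy²) = 4.3012
cable 4: Δx=-3.5000, Δy=1.5000; L_4 = √(Δx²+Δy²) = 3.8079

(2.9155, 3.5355, 4.3012, 3.8079)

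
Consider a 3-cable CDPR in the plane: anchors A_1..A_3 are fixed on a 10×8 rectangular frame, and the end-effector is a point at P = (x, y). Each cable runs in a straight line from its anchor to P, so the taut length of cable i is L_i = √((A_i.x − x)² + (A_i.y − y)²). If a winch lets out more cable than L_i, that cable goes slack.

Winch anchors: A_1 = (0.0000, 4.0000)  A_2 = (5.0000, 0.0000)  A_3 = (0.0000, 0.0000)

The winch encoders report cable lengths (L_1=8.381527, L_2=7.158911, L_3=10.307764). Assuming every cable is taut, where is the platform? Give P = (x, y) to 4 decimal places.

(8.0000, 6.5000)

expand ‖A_i−P‖²=L_i² and subtract eq 1 (k_i ≔ ‖A_i‖²−L_i²)
k_1 = 0.0000+16.0000−70.2500 = -54.2500
eq1−eq2 → [-10.0000  8.0000]·P = -28.0000
eq1−eq3 → [0.0000  8.0000]·P = 52.0000
2×2 solve → P = (8.0000, 6.5000)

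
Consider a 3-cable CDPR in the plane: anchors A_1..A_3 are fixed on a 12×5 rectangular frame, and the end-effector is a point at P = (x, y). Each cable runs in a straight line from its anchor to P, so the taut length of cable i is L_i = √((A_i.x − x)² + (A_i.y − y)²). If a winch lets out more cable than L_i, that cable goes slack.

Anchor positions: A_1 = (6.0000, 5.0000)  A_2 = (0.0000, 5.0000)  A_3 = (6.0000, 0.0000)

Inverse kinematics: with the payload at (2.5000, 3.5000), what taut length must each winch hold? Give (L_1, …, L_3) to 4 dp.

(3.8079, 2.9155, 4.9497)

cable 1: Δx=3.5000, Δy=1.5000; L_1 = √(Δx²+Δy²) = 3.8079
cable 2: Δx=-2.5000, Δy=1.5000; L_2 = √(Δx²+Δy²) = 2.9155
cable 3: Δx=3.5000, Δy=-3.5000; L_3 = √(Δx²+Δy²) = 4.9497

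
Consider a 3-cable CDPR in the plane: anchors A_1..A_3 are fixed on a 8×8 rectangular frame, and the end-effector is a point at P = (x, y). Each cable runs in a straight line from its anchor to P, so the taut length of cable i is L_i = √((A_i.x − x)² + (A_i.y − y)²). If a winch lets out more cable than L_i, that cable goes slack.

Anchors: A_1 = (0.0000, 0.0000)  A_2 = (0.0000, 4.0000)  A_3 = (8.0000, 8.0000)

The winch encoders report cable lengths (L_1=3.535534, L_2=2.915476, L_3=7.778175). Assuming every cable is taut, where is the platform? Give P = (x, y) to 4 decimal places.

each cable: (A_i−P)·(A_i−P) = L_i²; let q_i = ‖A_i‖²−L_i²
q_1 = 0.0000+0.0000−12.5000 = -12.5000
row 1: 0.0000x − 8.0000y = -20.0000  (q_2=7.5000)
row 2: -16.0000x − 16.0000y = -80.0000  (q_3=67.5000)
Cramer on rows 1–2 → x = 2.5000, y = 2.5000

(2.5000, 2.5000)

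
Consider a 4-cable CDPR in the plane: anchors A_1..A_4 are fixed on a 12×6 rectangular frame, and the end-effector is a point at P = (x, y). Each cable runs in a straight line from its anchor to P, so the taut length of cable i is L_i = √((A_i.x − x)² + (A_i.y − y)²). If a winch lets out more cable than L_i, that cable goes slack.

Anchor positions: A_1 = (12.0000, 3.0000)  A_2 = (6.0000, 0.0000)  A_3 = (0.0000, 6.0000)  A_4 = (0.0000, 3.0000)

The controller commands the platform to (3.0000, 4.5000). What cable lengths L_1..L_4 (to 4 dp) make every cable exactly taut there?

(9.1241, 5.4083, 3.3541, 3.3541)

L_1 = √((12.0000−3.0000)² + (3.0000−4.5000)²) = 9.1241
L_2 = √((6.0000−3.0000)² + (0.0000−4.5000)²) = 5.4083
L_3 = √((0.0000−3.0000)² + (6.0000−4.5000)²) = 3.3541
L_4 = √((0.0000−3.0000)² + (3.0000−4.5000)²) = 3.3541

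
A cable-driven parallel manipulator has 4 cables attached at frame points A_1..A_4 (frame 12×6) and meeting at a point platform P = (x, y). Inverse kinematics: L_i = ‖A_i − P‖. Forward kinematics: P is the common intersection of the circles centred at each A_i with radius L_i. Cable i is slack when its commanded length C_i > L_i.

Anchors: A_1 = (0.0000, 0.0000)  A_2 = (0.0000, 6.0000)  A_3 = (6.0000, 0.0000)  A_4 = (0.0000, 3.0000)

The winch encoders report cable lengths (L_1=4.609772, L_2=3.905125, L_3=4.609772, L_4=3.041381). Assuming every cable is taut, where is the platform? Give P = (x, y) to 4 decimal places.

each cable: (A_i−P)·(A_i−P) = L_i²; let q_i = ‖A_i‖²−L_i²
q_1 = 0.0000+0.0000−21.2500 = -21.2500
row 1: 0.0000x − 12.0000y = -42.0000  (q_2=20.7500)
row 2: -12.0000x + 0.0000y = -36.0000  (q_3=14.7500)
row 3: 0.0000x − 6.0000y = -21.0000  (q_4=-0.2500)
Cramer on rows 1–2 → x = 3.0000, y = 3.5000
check cable 4: ‖A_4−P‖² = 9.2500 ≈ L_4² = 9.2500 ✓

(3.0000, 3.5000)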